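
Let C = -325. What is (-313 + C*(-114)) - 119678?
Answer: -82941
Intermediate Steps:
(-313 + C*(-114)) - 119678 = (-313 - 325*(-114)) - 119678 = (-313 + 37050) - 119678 = 36737 - 119678 = -82941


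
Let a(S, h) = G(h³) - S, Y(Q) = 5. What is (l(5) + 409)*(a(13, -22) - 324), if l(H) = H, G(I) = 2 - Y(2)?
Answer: -140760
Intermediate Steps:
G(I) = -3 (G(I) = 2 - 1*5 = 2 - 5 = -3)
a(S, h) = -3 - S
(l(5) + 409)*(a(13, -22) - 324) = (5 + 409)*((-3 - 1*13) - 324) = 414*((-3 - 13) - 324) = 414*(-16 - 324) = 414*(-340) = -140760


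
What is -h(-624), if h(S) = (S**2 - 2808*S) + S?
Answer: -2140944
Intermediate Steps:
h(S) = S**2 - 2807*S
-h(-624) = -(-624)*(-2807 - 624) = -(-624)*(-3431) = -1*2140944 = -2140944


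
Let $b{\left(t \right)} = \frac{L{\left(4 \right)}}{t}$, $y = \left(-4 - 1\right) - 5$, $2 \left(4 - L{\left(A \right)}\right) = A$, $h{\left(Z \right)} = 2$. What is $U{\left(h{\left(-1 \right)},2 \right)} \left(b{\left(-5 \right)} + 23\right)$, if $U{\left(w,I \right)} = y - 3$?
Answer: $- \frac{1469}{5} \approx -293.8$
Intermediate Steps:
$L{\left(A \right)} = 4 - \frac{A}{2}$
$y = -10$ ($y = -5 - 5 = -10$)
$U{\left(w,I \right)} = -13$ ($U{\left(w,I \right)} = -10 - 3 = -13$)
$b{\left(t \right)} = \frac{2}{t}$ ($b{\left(t \right)} = \frac{4 - 2}{t} = \frac{2}{t}$)
$U{\left(h{\left(-1 \right)},2 \right)} \left(b{\left(-5 \right)} + 23\right) = - 13 \left(\frac{2}{-5} + 23\right) = - 13 \left(2 \left(- \frac{1}{5}\right) + 23\right) = - 13 \left(- \frac{2}{5} + 23\right) = \left(-13\right) \frac{113}{5} = - \frac{1469}{5}$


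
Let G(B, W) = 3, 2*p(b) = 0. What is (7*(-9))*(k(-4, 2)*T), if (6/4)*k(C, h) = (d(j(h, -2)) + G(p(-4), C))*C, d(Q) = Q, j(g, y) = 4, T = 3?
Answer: 3528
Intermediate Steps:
p(b) = 0 (p(b) = (½)*0 = 0)
k(C, h) = 14*C/3 (k(C, h) = 2*((4 + 3)*C)/3 = 2*(7*C)/3 = 14*C/3)
(7*(-9))*(k(-4, 2)*T) = (7*(-9))*(((14/3)*(-4))*3) = -(-1176)*3 = -63*(-56) = 3528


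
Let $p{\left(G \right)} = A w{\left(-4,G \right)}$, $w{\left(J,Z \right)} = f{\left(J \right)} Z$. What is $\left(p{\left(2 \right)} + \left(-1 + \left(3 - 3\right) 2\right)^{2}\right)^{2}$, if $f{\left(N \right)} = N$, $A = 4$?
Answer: $961$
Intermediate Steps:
$w{\left(J,Z \right)} = J Z$
$p{\left(G \right)} = - 16 G$ ($p{\left(G \right)} = 4 \left(- 4 G\right) = - 16 G$)
$\left(p{\left(2 \right)} + \left(-1 + \left(3 - 3\right) 2\right)^{2}\right)^{2} = \left(\left(-16\right) 2 + \left(-1 + \left(3 - 3\right) 2\right)^{2}\right)^{2} = \left(-32 + \left(-1 + 0 \cdot 2\right)^{2}\right)^{2} = \left(-32 + \left(-1 + 0\right)^{2}\right)^{2} = \left(-32 + \left(-1\right)^{2}\right)^{2} = \left(-32 + 1\right)^{2} = \left(-31\right)^{2} = 961$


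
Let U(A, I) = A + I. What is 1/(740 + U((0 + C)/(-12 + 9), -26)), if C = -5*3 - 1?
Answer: 3/2158 ≈ 0.0013902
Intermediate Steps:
C = -16 (C = -15 - 1 = -16)
1/(740 + U((0 + C)/(-12 + 9), -26)) = 1/(740 + ((0 - 16)/(-12 + 9) - 26)) = 1/(740 + (-16/(-3) - 26)) = 1/(740 + (-16*(-⅓) - 26)) = 1/(740 + (16/3 - 26)) = 1/(740 - 62/3) = 1/(2158/3) = 3/2158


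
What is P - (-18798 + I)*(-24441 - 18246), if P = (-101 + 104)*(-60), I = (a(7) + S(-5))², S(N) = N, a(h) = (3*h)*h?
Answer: 58310262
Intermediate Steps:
a(h) = 3*h²
I = 20164 (I = (3*7² - 5)² = (3*49 - 5)² = (147 - 5)² = 142² = 20164)
P = -180 (P = 3*(-60) = -180)
P - (-18798 + I)*(-24441 - 18246) = -180 - (-18798 + 20164)*(-24441 - 18246) = -180 - 1366*(-42687) = -180 - 1*(-58310442) = -180 + 58310442 = 58310262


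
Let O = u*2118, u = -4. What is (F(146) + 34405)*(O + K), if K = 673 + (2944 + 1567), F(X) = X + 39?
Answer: -113731920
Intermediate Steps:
F(X) = 39 + X
O = -8472 (O = -4*2118 = -8472)
K = 5184 (K = 673 + 4511 = 5184)
(F(146) + 34405)*(O + K) = ((39 + 146) + 34405)*(-8472 + 5184) = (185 + 34405)*(-3288) = 34590*(-3288) = -113731920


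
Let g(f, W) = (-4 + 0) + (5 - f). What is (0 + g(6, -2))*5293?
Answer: -26465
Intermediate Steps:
g(f, W) = 1 - f (g(f, W) = -4 + (5 - f) = 1 - f)
(0 + g(6, -2))*5293 = (0 + (1 - 1*6))*5293 = (0 + (1 - 6))*5293 = (0 - 5)*5293 = -5*5293 = -26465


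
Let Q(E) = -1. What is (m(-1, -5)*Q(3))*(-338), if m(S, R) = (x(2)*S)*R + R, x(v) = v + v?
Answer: 5070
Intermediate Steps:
x(v) = 2*v
m(S, R) = R + 4*R*S (m(S, R) = ((2*2)*S)*R + R = (4*S)*R + R = 4*R*S + R = R + 4*R*S)
(m(-1, -5)*Q(3))*(-338) = (-5*(1 + 4*(-1))*(-1))*(-338) = (-5*(1 - 4)*(-1))*(-338) = (-5*(-3)*(-1))*(-338) = (15*(-1))*(-338) = -15*(-338) = 5070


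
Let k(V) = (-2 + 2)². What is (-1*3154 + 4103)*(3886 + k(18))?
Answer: 3687814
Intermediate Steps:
k(V) = 0 (k(V) = 0² = 0)
(-1*3154 + 4103)*(3886 + k(18)) = (-1*3154 + 4103)*(3886 + 0) = (-3154 + 4103)*3886 = 949*3886 = 3687814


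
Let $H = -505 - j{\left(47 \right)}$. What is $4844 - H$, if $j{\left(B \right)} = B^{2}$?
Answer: $7558$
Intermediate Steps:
$H = -2714$ ($H = -505 - 47^{2} = -505 - 2209 = -2714$)
$4844 - H = 4844 - -2714 = 4844 + 2714 = 7558$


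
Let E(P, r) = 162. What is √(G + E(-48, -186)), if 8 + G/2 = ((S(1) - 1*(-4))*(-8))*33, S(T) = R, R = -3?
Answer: I*√382 ≈ 19.545*I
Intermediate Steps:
S(T) = -3
G = -544 (G = -16 + 2*(((-3 - 1*(-4))*(-8))*33) = -16 + 2*(((-3 + 4)*(-8))*33) = -16 + 2*((1*(-8))*33) = -16 + 2*(-8*33) = -16 + 2*(-264) = -16 - 528 = -544)
√(G + E(-48, -186)) = √(-544 + 162) = √(-382) = I*√382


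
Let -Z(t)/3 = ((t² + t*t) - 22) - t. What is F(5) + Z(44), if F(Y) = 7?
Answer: -11411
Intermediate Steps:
Z(t) = 66 - 6*t² + 3*t (Z(t) = -3*(((t² + t*t) - 22) - t) = -3*(((t² + t²) - 22) - t) = -3*((2*t² - 22) - t) = -3*((-22 + 2*t²) - t) = -3*(-22 - t + 2*t²) = 66 - 6*t² + 3*t)
F(5) + Z(44) = 7 + (66 - 6*44² + 3*44) = 7 + (66 - 6*1936 + 132) = 7 + (66 - 11616 + 132) = 7 - 11418 = -11411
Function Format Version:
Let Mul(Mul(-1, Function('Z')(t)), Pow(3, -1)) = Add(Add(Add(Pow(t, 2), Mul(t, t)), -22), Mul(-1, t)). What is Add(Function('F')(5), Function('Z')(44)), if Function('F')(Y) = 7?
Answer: -11411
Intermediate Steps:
Function('Z')(t) = Add(66, Mul(-6, Pow(t, 2)), Mul(3, t)) (Function('Z')(t) = Mul(-3, Add(Add(Add(Pow(t, 2), Mul(t, t)), -22), Mul(-1, t))) = Mul(-3, Add(Add(Add(Pow(t, 2), Pow(t, 2)), -22), Mul(-1, t))) = Mul(-3, Add(Add(Mul(2, Pow(t, 2)), -22), Mul(-1, t))) = Mul(-3, Add(Add(-22, Mul(2, Pow(t, 2))), Mul(-1, t))) = Mul(-3, Add(-22, Mul(-1, t), Mul(2, Pow(t, 2)))) = Add(66, Mul(-6, Pow(t, 2)), Mul(3, t)))
Add(Function('F')(5), Function('Z')(44)) = Add(7, Add(66, Mul(-6, Pow(44, 2)), Mul(3, 44))) = Add(7, Add(66, Mul(-6, 1936), 132)) = Add(7, Add(66, -11616, 132)) = Add(7, -11418) = -11411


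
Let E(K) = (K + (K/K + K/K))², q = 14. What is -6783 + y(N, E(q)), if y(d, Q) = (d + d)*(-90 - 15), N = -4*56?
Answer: 40257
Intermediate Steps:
N = -224
E(K) = (2 + K)² (E(K) = (K + (1 + 1))² = (K + 2)² = (2 + K)²)
y(d, Q) = -210*d (y(d, Q) = (2*d)*(-105) = -210*d)
-6783 + y(N, E(q)) = -6783 - 210*(-224) = -6783 + 47040 = 40257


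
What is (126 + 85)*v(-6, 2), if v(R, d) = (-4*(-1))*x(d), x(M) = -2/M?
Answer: -844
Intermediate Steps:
v(R, d) = -8/d (v(R, d) = (-4*(-1))*(-2/d) = 4*(-2/d) = -8/d)
(126 + 85)*v(-6, 2) = (126 + 85)*(-8/2) = 211*(-8*½) = 211*(-4) = -844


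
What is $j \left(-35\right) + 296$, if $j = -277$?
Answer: $9991$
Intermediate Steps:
$j \left(-35\right) + 296 = \left(-277\right) \left(-35\right) + 296 = 9695 + 296 = 9991$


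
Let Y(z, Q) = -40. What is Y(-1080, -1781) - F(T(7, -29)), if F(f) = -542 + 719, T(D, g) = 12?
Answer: -217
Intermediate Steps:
F(f) = 177
Y(-1080, -1781) - F(T(7, -29)) = -40 - 1*177 = -40 - 177 = -217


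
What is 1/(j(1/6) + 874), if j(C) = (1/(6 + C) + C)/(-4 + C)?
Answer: 851/743701 ≈ 0.0011443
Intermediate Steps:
j(C) = (C + 1/(6 + C))/(-4 + C)
1/(j(1/6) + 874) = 1/((1 + (1/6)**2 + 6/6)/(-24 + (1/6)**2 + 2/6) + 874) = 1/((1 + (1/6)**2 + 6*(1/6))/(-24 + (1/6)**2 + 2*(1/6)) + 874) = 1/((1 + 1/36 + 1)/(-24 + 1/36 + 1/3) + 874) = 1/((73/36)/(-851/36) + 874) = 1/(-36/851*73/36 + 874) = 1/(-73/851 + 874) = 1/(743701/851) = 851/743701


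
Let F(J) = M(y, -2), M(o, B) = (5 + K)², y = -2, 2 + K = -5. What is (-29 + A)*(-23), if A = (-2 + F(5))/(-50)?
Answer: 16698/25 ≈ 667.92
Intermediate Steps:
K = -7 (K = -2 - 5 = -7)
M(o, B) = 4 (M(o, B) = (5 - 7)² = (-2)² = 4)
F(J) = 4
A = -1/25 (A = (-2 + 4)/(-50) = 2*(-1/50) = -1/25 ≈ -0.040000)
(-29 + A)*(-23) = (-29 - 1/25)*(-23) = -726/25*(-23) = 16698/25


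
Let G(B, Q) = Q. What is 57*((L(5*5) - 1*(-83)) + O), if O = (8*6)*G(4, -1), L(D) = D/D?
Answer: 2052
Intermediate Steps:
L(D) = 1
O = -48 (O = (8*6)*(-1) = 48*(-1) = -48)
57*((L(5*5) - 1*(-83)) + O) = 57*((1 - 1*(-83)) - 48) = 57*((1 + 83) - 48) = 57*(84 - 48) = 57*36 = 2052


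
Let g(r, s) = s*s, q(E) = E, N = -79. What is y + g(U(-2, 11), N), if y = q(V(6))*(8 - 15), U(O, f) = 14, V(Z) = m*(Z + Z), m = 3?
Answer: 5989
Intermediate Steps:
V(Z) = 6*Z (V(Z) = 3*(Z + Z) = 3*(2*Z) = 6*Z)
g(r, s) = s²
y = -252 (y = (6*6)*(8 - 15) = 36*(-7) = -252)
y + g(U(-2, 11), N) = -252 + (-79)² = -252 + 6241 = 5989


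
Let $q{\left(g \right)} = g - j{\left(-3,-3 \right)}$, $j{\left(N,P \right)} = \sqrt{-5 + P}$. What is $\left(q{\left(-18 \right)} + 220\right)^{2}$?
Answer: $40796 - 808 i \sqrt{2} \approx 40796.0 - 1142.7 i$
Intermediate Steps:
$q{\left(g \right)} = g - 2 i \sqrt{2}$ ($q{\left(g \right)} = g - \sqrt{-5 - 3} = g - \sqrt{-8} = g - 2 i \sqrt{2}$)
$\left(q{\left(-18 \right)} + 220\right)^{2} = \left(\left(-18 - 2 i \sqrt{2}\right) + 220\right)^{2} = \left(202 - 2 i \sqrt{2}\right)^{2}$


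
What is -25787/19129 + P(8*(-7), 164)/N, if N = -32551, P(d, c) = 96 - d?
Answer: -842300245/622668079 ≈ -1.3527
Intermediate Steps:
-25787/19129 + P(8*(-7), 164)/N = -25787/19129 + (96 - 8*(-7))/(-32551) = -25787*1/19129 + (96 - 1*(-56))*(-1/32551) = -25787/19129 + (96 + 56)*(-1/32551) = -25787/19129 + 152*(-1/32551) = -25787/19129 - 152/32551 = -842300245/622668079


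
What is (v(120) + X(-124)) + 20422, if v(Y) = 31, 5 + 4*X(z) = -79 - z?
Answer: 20463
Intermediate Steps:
X(z) = -21 - z/4 (X(z) = -5/4 + (-79 - z)/4 = -5/4 + (-79/4 - z/4) = -21 - z/4)
(v(120) + X(-124)) + 20422 = (31 + (-21 - ¼*(-124))) + 20422 = (31 + (-21 + 31)) + 20422 = (31 + 10) + 20422 = 41 + 20422 = 20463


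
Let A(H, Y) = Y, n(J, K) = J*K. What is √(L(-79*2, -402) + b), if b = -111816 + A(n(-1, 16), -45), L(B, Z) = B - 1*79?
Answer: I*√112098 ≈ 334.81*I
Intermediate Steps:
L(B, Z) = -79 + B (L(B, Z) = B - 79 = -79 + B)
b = -111861 (b = -111816 - 45 = -111861)
√(L(-79*2, -402) + b) = √((-79 - 79*2) - 111861) = √((-79 - 158) - 111861) = √(-237 - 111861) = √(-112098) = I*√112098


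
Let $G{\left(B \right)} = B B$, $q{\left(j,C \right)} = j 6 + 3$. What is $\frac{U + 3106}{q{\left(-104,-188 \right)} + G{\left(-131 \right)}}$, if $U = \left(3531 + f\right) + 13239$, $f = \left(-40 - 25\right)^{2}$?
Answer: $\frac{24101}{16540} \approx 1.4571$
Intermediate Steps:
$f = 4225$ ($f = \left(-65\right)^{2} = 4225$)
$q{\left(j,C \right)} = 3 + 6 j$ ($q{\left(j,C \right)} = 6 j + 3 = 3 + 6 j$)
$G{\left(B \right)} = B^{2}$
$U = 20995$ ($U = \left(3531 + 4225\right) + 13239 = 7756 + 13239 = 20995$)
$\frac{U + 3106}{q{\left(-104,-188 \right)} + G{\left(-131 \right)}} = \frac{20995 + 3106}{\left(3 + 6 \left(-104\right)\right) + \left(-131\right)^{2}} = \frac{24101}{\left(3 - 624\right) + 17161} = \frac{24101}{-621 + 17161} = \frac{24101}{16540}$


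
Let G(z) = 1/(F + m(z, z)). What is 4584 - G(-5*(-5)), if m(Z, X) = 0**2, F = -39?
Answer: 178777/39 ≈ 4584.0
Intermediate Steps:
m(Z, X) = 0
G(z) = -1/39 (G(z) = 1/(-39 + 0) = 1/(-39) = -1/39)
4584 - G(-5*(-5)) = 4584 - 1*(-1/39) = 4584 + 1/39 = 178777/39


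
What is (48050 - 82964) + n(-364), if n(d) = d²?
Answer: 97582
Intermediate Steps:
(48050 - 82964) + n(-364) = (48050 - 82964) + (-364)² = -34914 + 132496 = 97582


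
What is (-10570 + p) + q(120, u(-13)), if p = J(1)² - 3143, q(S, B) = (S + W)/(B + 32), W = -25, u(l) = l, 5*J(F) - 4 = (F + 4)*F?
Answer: -342619/25 ≈ -13705.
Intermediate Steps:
J(F) = ⅘ + F*(4 + F)/5 (J(F) = ⅘ + ((F + 4)*F)/5 = ⅘ + ((4 + F)*F)/5 = ⅘ + (F*(4 + F))/5 = ⅘ + F*(4 + F)/5)
q(S, B) = (-25 + S)/(32 + B) (q(S, B) = (S - 25)/(B + 32) = (-25 + S)/(32 + B))
p = -78494/25 (p = (⅘ + (⅕)*1² + (⅘)*1)² - 3143 = (⅘ + (⅕)*1 + ⅘)² - 3143 = (⅘ + ⅕ + ⅘)² - 3143 = (9/5)² - 3143 = 81/25 - 3143 = -78494/25 ≈ -3139.8)
(-10570 + p) + q(120, u(-13)) = (-10570 - 78494/25) + (-25 + 120)/(32 - 13) = -342744/25 + 95/19 = -342744/25 + (1/19)*95 = -342744/25 + 5 = -342619/25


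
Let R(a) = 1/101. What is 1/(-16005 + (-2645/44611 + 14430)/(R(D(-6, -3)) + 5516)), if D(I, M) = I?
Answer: -24853546487/397715994381850 ≈ -6.2491e-5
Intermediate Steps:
R(a) = 1/101
1/(-16005 + (-2645/44611 + 14430)/(R(D(-6, -3)) + 5516)) = 1/(-16005 + (-2645/44611 + 14430)/(1/101 + 5516)) = 1/(-16005 + (-2645*1/44611 + 14430)/(557117/101)) = 1/(-16005 + (-2645/44611 + 14430)*(101/557117)) = 1/(-16005 + (643734085/44611)*(101/557117)) = 1/(-16005 + 65017142585/24853546487) = 1/(-397715994381850/24853546487) = -24853546487/397715994381850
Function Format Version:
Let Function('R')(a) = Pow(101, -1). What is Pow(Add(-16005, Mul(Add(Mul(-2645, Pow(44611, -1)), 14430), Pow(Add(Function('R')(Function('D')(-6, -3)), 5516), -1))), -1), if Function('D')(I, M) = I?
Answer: Rational(-24853546487, 397715994381850) ≈ -6.2491e-5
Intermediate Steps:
Function('R')(a) = Rational(1, 101)
Pow(Add(-16005, Mul(Add(Mul(-2645, Pow(44611, -1)), 14430), Pow(Add(Function('R')(Function('D')(-6, -3)), 5516), -1))), -1) = Pow(Add(-16005, Mul(Add(Mul(-2645, Pow(44611, -1)), 14430), Pow(Add(Rational(1, 101), 5516), -1))), -1) = Pow(Add(-16005, Mul(Add(Mul(-2645, Rational(1, 44611)), 14430), Pow(Rational(557117, 101), -1))), -1) = Pow(Add(-16005, Mul(Add(Rational(-2645, 44611), 14430), Rational(101, 557117))), -1) = Pow(Add(-16005, Mul(Rational(643734085, 44611), Rational(101, 557117))), -1) = Pow(Add(-16005, Rational(65017142585, 24853546487)), -1) = Pow(Rational(-397715994381850, 24853546487), -1) = Rational(-24853546487, 397715994381850)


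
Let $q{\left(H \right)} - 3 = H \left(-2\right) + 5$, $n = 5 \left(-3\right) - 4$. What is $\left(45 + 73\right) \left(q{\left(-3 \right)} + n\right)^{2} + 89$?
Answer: $3039$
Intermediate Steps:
$n = -19$ ($n = -15 - 4 = -19$)
$q{\left(H \right)} = 8 - 2 H$ ($q{\left(H \right)} = 3 + \left(H \left(-2\right) + 5\right) = 3 - \left(-5 + 2 H\right) = 8 - 2 H$)
$\left(45 + 73\right) \left(q{\left(-3 \right)} + n\right)^{2} + 89 = \left(45 + 73\right) \left(\left(8 - -6\right) - 19\right)^{2} + 89 = 118 \left(\left(8 + 6\right) - 19\right)^{2} + 89 = 118 \left(14 - 19\right)^{2} + 89 = 118 \left(-5\right)^{2} + 89 = 118 \cdot 25 + 89 = 2950 + 89 = 3039$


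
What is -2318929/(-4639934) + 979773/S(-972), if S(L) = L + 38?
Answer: -1135979043824/1083424589 ≈ -1048.5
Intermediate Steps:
S(L) = 38 + L
-2318929/(-4639934) + 979773/S(-972) = -2318929/(-4639934) + 979773/(38 - 972) = -2318929*(-1/4639934) + 979773/(-934) = 2318929/4639934 + 979773*(-1/934) = 2318929/4639934 - 979773/934 = -1135979043824/1083424589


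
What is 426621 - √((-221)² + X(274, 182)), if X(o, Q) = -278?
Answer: 426621 - √48563 ≈ 4.2640e+5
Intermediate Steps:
426621 - √((-221)² + X(274, 182)) = 426621 - √((-221)² - 278) = 426621 - √(48841 - 278) = 426621 - √48563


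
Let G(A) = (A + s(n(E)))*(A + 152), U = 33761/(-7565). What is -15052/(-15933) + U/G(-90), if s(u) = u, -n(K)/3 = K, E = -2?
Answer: 9421657731/9964073320 ≈ 0.94556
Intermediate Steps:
n(K) = -3*K
U = -33761/7565 (U = 33761*(-1/7565) = -33761/7565 ≈ -4.4628)
G(A) = (6 + A)*(152 + A) (G(A) = (A - 3*(-2))*(A + 152) = (A + 6)*(152 + A) = (6 + A)*(152 + A))
-15052/(-15933) + U/G(-90) = -15052/(-15933) - 33761/(7565*(912 + (-90)**2 + 158*(-90))) = -15052*(-1/15933) - 33761/(7565*(912 + 8100 - 14220)) = 15052/15933 - 33761/7565/(-5208) = 15052/15933 - 33761/7565*(-1/5208) = 15052/15933 + 4823/5628360 = 9421657731/9964073320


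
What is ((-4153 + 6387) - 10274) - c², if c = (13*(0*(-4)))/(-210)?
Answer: -8040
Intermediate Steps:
c = 0 (c = (13*0)*(-1/210) = 0*(-1/210) = 0)
((-4153 + 6387) - 10274) - c² = ((-4153 + 6387) - 10274) - 1*0² = (2234 - 10274) - 1*0 = -8040 + 0 = -8040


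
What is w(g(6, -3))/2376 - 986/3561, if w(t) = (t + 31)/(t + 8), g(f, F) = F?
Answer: -967831/3525390 ≈ -0.27453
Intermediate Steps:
w(t) = (31 + t)/(8 + t)
w(g(6, -3))/2376 - 986/3561 = ((31 - 3)/(8 - 3))/2376 - 986/3561 = (28/5)*(1/2376) - 986*1/3561 = ((⅕)*28)*(1/2376) - 986/3561 = (28/5)*(1/2376) - 986/3561 = 7/2970 - 986/3561 = -967831/3525390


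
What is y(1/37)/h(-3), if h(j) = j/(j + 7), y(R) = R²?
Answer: -4/4107 ≈ -0.00097395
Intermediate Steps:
h(j) = j/(7 + j)
y(1/37)/h(-3) = (1/37)²/((-3/(7 - 3))) = (1/37)²/((-3/4)) = 1/(1369*((-3*¼))) = 1/(1369*(-¾)) = (1/1369)*(-4/3) = -4/4107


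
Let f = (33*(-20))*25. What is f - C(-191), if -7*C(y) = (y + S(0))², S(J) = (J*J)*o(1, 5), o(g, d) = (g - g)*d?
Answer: -79019/7 ≈ -11288.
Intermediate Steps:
o(g, d) = 0 (o(g, d) = 0*d = 0)
S(J) = 0 (S(J) = (J*J)*0 = J²*0 = 0)
f = -16500 (f = -660*25 = -16500)
C(y) = -y²/7 (C(y) = -(y + 0)²/7 = -y²/7)
f - C(-191) = -16500 - (-1)*(-191)²/7 = -16500 - (-1)*36481/7 = -16500 - 1*(-36481/7) = -16500 + 36481/7 = -79019/7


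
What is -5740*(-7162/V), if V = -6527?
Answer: -41109880/6527 ≈ -6298.4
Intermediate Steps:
-5740*(-7162/V) = -5740/((-6527/(-7162))) = -5740/((-6527*(-1/7162))) = -5740/6527/7162 = -5740*7162/6527 = -41109880/6527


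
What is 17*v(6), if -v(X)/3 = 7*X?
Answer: -2142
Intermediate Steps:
v(X) = -21*X
17*v(6) = 17*(-21*6) = 17*(-126) = -2142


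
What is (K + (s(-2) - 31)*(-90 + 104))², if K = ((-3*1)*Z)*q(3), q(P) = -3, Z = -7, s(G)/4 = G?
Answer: 370881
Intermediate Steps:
s(G) = 4*G
K = -63 (K = (-3*1*(-7))*(-3) = -3*(-7)*(-3) = 21*(-3) = -63)
(K + (s(-2) - 31)*(-90 + 104))² = (-63 + (4*(-2) - 31)*(-90 + 104))² = (-63 + (-8 - 31)*14)² = (-63 - 39*14)² = (-63 - 546)² = (-609)² = 370881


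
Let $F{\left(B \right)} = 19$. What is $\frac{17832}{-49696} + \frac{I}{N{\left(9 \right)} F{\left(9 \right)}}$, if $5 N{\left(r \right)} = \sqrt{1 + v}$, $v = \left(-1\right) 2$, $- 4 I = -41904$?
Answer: $- \frac{2229}{6212} - \frac{52380 i}{19} \approx -0.35882 - 2756.8 i$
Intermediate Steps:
$I = 10476$ ($I = \left(- \frac{1}{4}\right) \left(-41904\right) = 10476$)
$v = -2$
$N{\left(r \right)} = \frac{i}{5}$ ($N{\left(r \right)} = \frac{\sqrt{1 - 2}}{5} = \frac{\sqrt{-1}}{5} = \frac{i}{5}$)
$\frac{17832}{-49696} + \frac{I}{N{\left(9 \right)} F{\left(9 \right)}} = \frac{17832}{-49696} + \frac{10476}{\frac{i}{5} \cdot 19} = 17832 \left(- \frac{1}{49696}\right) + \frac{10476}{\frac{19}{5} i} = - \frac{2229}{6212} + 10476 \left(- \frac{5 i}{19}\right) = - \frac{2229}{6212} - \frac{52380 i}{19}$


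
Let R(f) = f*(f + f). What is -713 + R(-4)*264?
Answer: 7735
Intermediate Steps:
R(f) = 2*f² (R(f) = f*(2*f) = 2*f²)
-713 + R(-4)*264 = -713 + (2*(-4)²)*264 = -713 + (2*16)*264 = -713 + 32*264 = -713 + 8448 = 7735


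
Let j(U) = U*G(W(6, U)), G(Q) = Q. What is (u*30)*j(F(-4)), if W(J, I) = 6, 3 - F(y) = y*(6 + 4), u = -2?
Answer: -15480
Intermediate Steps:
F(y) = 3 - 10*y (F(y) = 3 - y*(6 + 4) = 3 - y*10 = 3 - 10*y)
j(U) = 6*U (j(U) = U*6 = 6*U)
(u*30)*j(F(-4)) = (-2*30)*(6*(3 - 10*(-4))) = -360*(3 + 40) = -360*43 = -60*258 = -15480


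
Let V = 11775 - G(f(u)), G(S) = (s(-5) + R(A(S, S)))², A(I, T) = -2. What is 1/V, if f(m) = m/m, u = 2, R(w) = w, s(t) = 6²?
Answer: 1/10619 ≈ 9.4171e-5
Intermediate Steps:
s(t) = 36
f(m) = 1
G(S) = 1156 (G(S) = (36 - 2)² = 34² = 1156)
V = 10619 (V = 11775 - 1*1156 = 11775 - 1156 = 10619)
1/V = 1/10619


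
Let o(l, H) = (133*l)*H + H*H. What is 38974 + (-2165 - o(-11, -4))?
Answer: 30941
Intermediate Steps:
o(l, H) = H² + 133*H*l (o(l, H) = 133*H*l + H² = H² + 133*H*l)
38974 + (-2165 - o(-11, -4)) = 38974 + (-2165 - (-4)*(-4 + 133*(-11))) = 38974 + (-2165 - (-4)*(-4 - 1463)) = 38974 + (-2165 - (-4)*(-1467)) = 38974 + (-2165 - 1*5868) = 38974 + (-2165 - 5868) = 38974 - 8033 = 30941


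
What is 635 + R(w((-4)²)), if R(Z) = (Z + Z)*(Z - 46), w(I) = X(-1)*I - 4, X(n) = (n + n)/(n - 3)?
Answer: 299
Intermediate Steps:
X(n) = 2*n/(-3 + n) (X(n) = (2*n)/(-3 + n) = 2*n/(-3 + n))
w(I) = -4 + I/2 (w(I) = (2*(-1)/(-3 - 1))*I - 4 = (2*(-1)/(-4))*I - 4 = (2*(-1)*(-¼))*I - 4 = I/2 - 4 = -4 + I/2)
R(Z) = 2*Z*(-46 + Z) (R(Z) = (2*Z)*(-46 + Z) = 2*Z*(-46 + Z))
635 + R(w((-4)²)) = 635 + 2*(-4 + (½)*(-4)²)*(-46 + (-4 + (½)*(-4)²)) = 635 + 2*(-4 + (½)*16)*(-46 + (-4 + (½)*16)) = 635 + 2*(-4 + 8)*(-46 + (-4 + 8)) = 635 + 2*4*(-46 + 4) = 635 + 2*4*(-42) = 635 - 336 = 299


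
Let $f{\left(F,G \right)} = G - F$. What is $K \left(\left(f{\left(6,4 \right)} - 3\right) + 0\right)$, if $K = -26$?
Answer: $130$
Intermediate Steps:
$K \left(\left(f{\left(6,4 \right)} - 3\right) + 0\right) = - 26 \left(\left(\left(4 - 6\right) - 3\right) + 0\right) = - 26 \left(\left(-2 - 3\right) + 0\right) = - 26 \left(-5 + 0\right) = \left(-26\right) \left(-5\right) = 130$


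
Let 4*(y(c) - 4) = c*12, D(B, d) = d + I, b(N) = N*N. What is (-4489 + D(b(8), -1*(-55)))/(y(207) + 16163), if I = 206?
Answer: -1057/4197 ≈ -0.25185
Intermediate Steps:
b(N) = N**2
D(B, d) = 206 + d (D(B, d) = d + 206 = 206 + d)
y(c) = 4 + 3*c (y(c) = 4 + (c*12)/4 = 4 + (12*c)/4 = 4 + 3*c)
(-4489 + D(b(8), -1*(-55)))/(y(207) + 16163) = (-4489 + (206 - 1*(-55)))/((4 + 3*207) + 16163) = (-4489 + (206 + 55))/((4 + 621) + 16163) = (-4489 + 261)/(625 + 16163) = -4228/16788 = -4228*1/16788 = -1057/4197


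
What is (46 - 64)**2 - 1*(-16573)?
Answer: 16897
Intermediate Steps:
(46 - 64)**2 - 1*(-16573) = (-18)**2 + 16573 = 324 + 16573 = 16897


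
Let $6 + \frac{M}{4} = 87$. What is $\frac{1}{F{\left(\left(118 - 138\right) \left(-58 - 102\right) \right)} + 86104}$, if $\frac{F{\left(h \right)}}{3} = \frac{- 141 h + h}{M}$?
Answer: $\frac{27}{2212808} \approx 1.2202 \cdot 10^{-5}$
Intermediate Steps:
$M = 324$ ($M = -24 + 4 \cdot 87 = -24 + 348 = 324$)
$F{\left(h \right)} = - \frac{35 h}{27}$ ($F{\left(h \right)} = 3 \frac{- 141 h + h}{324} = 3 - 140 h \frac{1}{324} = 3 \left(- \frac{35 h}{81}\right) = - \frac{35 h}{27}$)
$\frac{1}{F{\left(\left(118 - 138\right) \left(-58 - 102\right) \right)} + 86104} = \frac{1}{- \frac{35 \left(118 - 138\right) \left(-58 - 102\right)}{27} + 86104} = \frac{1}{- \frac{35 \left(\left(-20\right) \left(-160\right)\right)}{27} + 86104} = \frac{1}{\left(- \frac{35}{27}\right) 3200 + 86104} = \frac{1}{- \frac{112000}{27} + 86104} = \frac{1}{\frac{2212808}{27}} = \frac{27}{2212808}$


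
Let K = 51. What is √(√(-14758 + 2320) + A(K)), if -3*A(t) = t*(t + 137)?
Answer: √(-3196 + 3*I*√1382) ≈ 0.9862 + 56.542*I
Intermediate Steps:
A(t) = -t*(137 + t)/3 (A(t) = -t*(t + 137)/3 = -t*(137 + t)/3)
√(√(-14758 + 2320) + A(K)) = √(√(-14758 + 2320) - ⅓*51*(137 + 51)) = √(√(-12438) - ⅓*51*188) = √(3*I*√1382 - 3196) = √(-3196 + 3*I*√1382)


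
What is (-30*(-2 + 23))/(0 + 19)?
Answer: -630/19 ≈ -33.158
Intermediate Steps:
(-30*(-2 + 23))/(0 + 19) = -30*21/19 = -630*1/19 = -630/19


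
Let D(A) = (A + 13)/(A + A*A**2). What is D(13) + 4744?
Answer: 403241/85 ≈ 4744.0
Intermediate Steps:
D(A) = (13 + A)/(A + A**3)
D(13) + 4744 = (13 + 13)/(13 + 13**3) + 4744 = 26/(13 + 2197) + 4744 = 26/2210 + 4744 = (1/2210)*26 + 4744 = 1/85 + 4744 = 403241/85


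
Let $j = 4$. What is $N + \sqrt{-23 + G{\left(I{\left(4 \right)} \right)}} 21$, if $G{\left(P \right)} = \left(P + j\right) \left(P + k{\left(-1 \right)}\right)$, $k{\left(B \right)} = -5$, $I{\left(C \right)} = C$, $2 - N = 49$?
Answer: $-47 + 21 i \sqrt{31} \approx -47.0 + 116.92 i$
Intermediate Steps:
$N = -47$ ($N = 2 - 49 = -47$)
$G{\left(P \right)} = \left(-5 + P\right) \left(4 + P\right)$ ($G{\left(P \right)} = \left(P + 4\right) \left(P - 5\right) = \left(4 + P\right) \left(-5 + P\right) = \left(-5 + P\right) \left(4 + P\right)$)
$N + \sqrt{-23 + G{\left(I{\left(4 \right)} \right)}} 21 = -47 + \sqrt{-23 - \left(24 - 16\right)} 21 = -47 + \sqrt{-23 - 8} \cdot 21 = -47 + \sqrt{-31} \cdot 21 = -47 + i \sqrt{31} \cdot 21 = -47 + 21 i \sqrt{31}$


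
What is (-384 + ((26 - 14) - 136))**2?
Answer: 258064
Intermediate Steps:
(-384 + ((26 - 14) - 136))**2 = (-384 + (12 - 136))**2 = (-384 - 124)**2 = (-508)**2 = 258064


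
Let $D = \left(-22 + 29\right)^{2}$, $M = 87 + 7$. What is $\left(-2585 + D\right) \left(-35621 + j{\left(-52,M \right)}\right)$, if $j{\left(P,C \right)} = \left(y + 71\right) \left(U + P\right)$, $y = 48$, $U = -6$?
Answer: $107838328$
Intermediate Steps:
$M = 94$
$j{\left(P,C \right)} = -714 + 119 P$ ($j{\left(P,C \right)} = \left(48 + 71\right) \left(-6 + P\right) = 119 \left(-6 + P\right) = -714 + 119 P$)
$D = 49$ ($D = 7^{2} = 49$)
$\left(-2585 + D\right) \left(-35621 + j{\left(-52,M \right)}\right) = \left(-2585 + 49\right) \left(-35621 + \left(-714 + 119 \left(-52\right)\right)\right) = - 2536 \left(-35621 - 6902\right) = \left(-2536\right) \left(-42523\right) = 107838328$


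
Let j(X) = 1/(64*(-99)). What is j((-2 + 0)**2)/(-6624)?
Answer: 1/41969664 ≈ 2.3827e-8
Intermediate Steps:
j(X) = -1/6336 (j(X) = (1/64)*(-1/99) = -1/6336)
j((-2 + 0)**2)/(-6624) = -1/6336/(-6624) = -1/6336*(-1/6624) = 1/41969664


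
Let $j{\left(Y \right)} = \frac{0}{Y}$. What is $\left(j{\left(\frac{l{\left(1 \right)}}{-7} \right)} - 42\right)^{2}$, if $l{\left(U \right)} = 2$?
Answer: $1764$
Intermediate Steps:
$j{\left(Y \right)} = 0$
$\left(j{\left(\frac{l{\left(1 \right)}}{-7} \right)} - 42\right)^{2} = \left(0 - 42\right)^{2} = \left(-42\right)^{2} = 1764$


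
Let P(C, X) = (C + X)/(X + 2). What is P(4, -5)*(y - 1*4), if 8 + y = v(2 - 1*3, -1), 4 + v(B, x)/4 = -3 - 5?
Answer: -20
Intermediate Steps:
P(C, X) = (C + X)/(2 + X)
v(B, x) = -48 (v(B, x) = -16 + 4*(-3 - 5) = -16 + 4*(-8) = -16 - 32 = -48)
y = -56 (y = -8 - 48 = -56)
P(4, -5)*(y - 1*4) = ((4 - 5)/(2 - 5))*(-56 - 1*4) = (-1/(-3))*(-56 - 4) = -⅓*(-1)*(-60) = (⅓)*(-60) = -20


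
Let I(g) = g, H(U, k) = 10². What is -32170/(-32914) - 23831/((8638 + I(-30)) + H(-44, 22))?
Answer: -36016941/20472508 ≈ -1.7593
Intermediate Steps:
H(U, k) = 100
-32170/(-32914) - 23831/((8638 + I(-30)) + H(-44, 22)) = -32170/(-32914) - 23831/((8638 - 30) + 100) = -32170*(-1/32914) - 23831/(8608 + 100) = 16085/16457 - 23831/8708 = -36016941/20472508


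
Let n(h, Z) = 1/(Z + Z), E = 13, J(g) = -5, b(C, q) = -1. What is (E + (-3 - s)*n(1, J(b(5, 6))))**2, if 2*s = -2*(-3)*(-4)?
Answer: 14641/100 ≈ 146.41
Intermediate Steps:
s = -12 (s = (-2*(-3)*(-4))/2 = (6*(-4))/2 = (1/2)*(-24) = -12)
n(h, Z) = 1/(2*Z)
(E + (-3 - s)*n(1, J(b(5, 6))))**2 = (13 + (-3 - 1*(-12))*((1/2)/(-5)))**2 = (13 + (-3 + 12)*((1/2)*(-1/5)))**2 = (13 + 9*(-1/10))**2 = (13 - 9/10)**2 = (121/10)**2 = 14641/100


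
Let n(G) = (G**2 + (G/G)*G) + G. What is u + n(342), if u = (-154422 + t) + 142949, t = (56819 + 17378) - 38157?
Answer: 142215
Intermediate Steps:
t = 36040 (t = 74197 - 38157 = 36040)
u = 24567 (u = (-154422 + 36040) + 142949 = -118382 + 142949 = 24567)
n(G) = G**2 + 2*G (n(G) = (G**2 + 1*G) + G = (G**2 + G) + G = (G + G**2) + G = G**2 + 2*G)
u + n(342) = 24567 + 342*(2 + 342) = 24567 + 342*344 = 24567 + 117648 = 142215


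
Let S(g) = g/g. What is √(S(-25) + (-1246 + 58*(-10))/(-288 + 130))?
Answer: 4*√4898/79 ≈ 3.5436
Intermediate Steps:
S(g) = 1
√(S(-25) + (-1246 + 58*(-10))/(-288 + 130)) = √(1 + (-1246 + 58*(-10))/(-288 + 130)) = √(1 + (-1246 - 580)/(-158)) = √(1 - 1826*(-1/158)) = √(1 + 913/79) = √(992/79) = 4*√4898/79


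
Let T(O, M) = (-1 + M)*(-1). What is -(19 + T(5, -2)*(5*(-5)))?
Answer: 56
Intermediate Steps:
T(O, M) = 1 - M
-(19 + T(5, -2)*(5*(-5))) = -(19 + (1 - 1*(-2))*(5*(-5))) = -(19 + (1 + 2)*(-25)) = -(19 + 3*(-25)) = -(19 - 75) = -1*(-56) = 56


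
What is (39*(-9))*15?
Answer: -5265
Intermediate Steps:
(39*(-9))*15 = -351*15 = -5265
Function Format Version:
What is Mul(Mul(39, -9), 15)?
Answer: -5265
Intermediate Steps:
Mul(Mul(39, -9), 15) = Mul(-351, 15) = -5265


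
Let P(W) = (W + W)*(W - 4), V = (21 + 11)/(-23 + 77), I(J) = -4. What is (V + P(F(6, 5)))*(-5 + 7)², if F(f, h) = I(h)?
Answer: 6976/27 ≈ 258.37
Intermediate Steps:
F(f, h) = -4
V = 16/27 (V = 32/54 = 32*(1/54) = 16/27 ≈ 0.59259)
P(W) = 2*W*(-4 + W) (P(W) = (2*W)*(-4 + W) = 2*W*(-4 + W))
(V + P(F(6, 5)))*(-5 + 7)² = (16/27 + 2*(-4)*(-4 - 4))*(-5 + 7)² = (16/27 + 2*(-4)*(-8))*2² = (16/27 + 64)*4 = (1744/27)*4 = 6976/27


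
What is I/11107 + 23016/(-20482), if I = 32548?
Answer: 29357816/16249541 ≈ 1.8067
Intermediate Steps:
I/11107 + 23016/(-20482) = 32548/11107 + 23016/(-20482) = 32548*(1/11107) + 23016*(-1/20482) = 32548/11107 - 1644/1463 = 29357816/16249541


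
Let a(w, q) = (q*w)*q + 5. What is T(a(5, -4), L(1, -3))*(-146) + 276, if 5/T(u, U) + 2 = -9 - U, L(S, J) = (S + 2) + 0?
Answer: 2297/7 ≈ 328.14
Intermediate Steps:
L(S, J) = 2 + S (L(S, J) = (2 + S) + 0 = 2 + S)
a(w, q) = 5 + w*q**2 (a(w, q) = w*q**2 + 5 = 5 + w*q**2)
T(u, U) = 5/(-11 - U) (T(u, U) = 5/(-2 + (-9 - U)) = 5/(-11 - U))
T(a(5, -4), L(1, -3))*(-146) + 276 = -5/(11 + (2 + 1))*(-146) + 276 = -5/(11 + 3)*(-146) + 276 = -5/14*(-146) + 276 = 365/7 + 276 = 2297/7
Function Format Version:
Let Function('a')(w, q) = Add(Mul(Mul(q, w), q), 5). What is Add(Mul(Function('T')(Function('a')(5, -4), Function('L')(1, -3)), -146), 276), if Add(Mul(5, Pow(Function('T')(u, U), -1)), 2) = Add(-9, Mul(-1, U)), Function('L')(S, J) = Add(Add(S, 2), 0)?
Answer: Rational(2297, 7) ≈ 328.14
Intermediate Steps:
Function('L')(S, J) = Add(2, S) (Function('L')(S, J) = Add(Add(2, S), 0) = Add(2, S))
Function('a')(w, q) = Add(5, Mul(w, Pow(q, 2))) (Function('a')(w, q) = Add(Mul(w, Pow(q, 2)), 5) = Add(5, Mul(w, Pow(q, 2))))
Function('T')(u, U) = Mul(5, Pow(Add(-11, Mul(-1, U)), -1)) (Function('T')(u, U) = Mul(5, Pow(Add(-2, Add(-9, Mul(-1, U))), -1)) = Mul(5, Pow(Add(-11, Mul(-1, U)), -1)))
Add(Mul(Function('T')(Function('a')(5, -4), Function('L')(1, -3)), -146), 276) = Add(Mul(Mul(-5, Pow(Add(11, Add(2, 1)), -1)), -146), 276) = Add(Mul(Mul(-5, Pow(Add(11, 3), -1)), -146), 276) = Add(Mul(Mul(-5, Pow(14, -1)), -146), 276) = Add(Mul(Mul(-5, Rational(1, 14)), -146), 276) = Add(Mul(Rational(-5, 14), -146), 276) = Add(Rational(365, 7), 276) = Rational(2297, 7)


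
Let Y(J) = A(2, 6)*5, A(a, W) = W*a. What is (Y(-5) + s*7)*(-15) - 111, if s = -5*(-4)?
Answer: -3111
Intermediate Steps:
Y(J) = 60 (Y(J) = (6*2)*5 = 12*5 = 60)
s = 20
(Y(-5) + s*7)*(-15) - 111 = (60 + 20*7)*(-15) - 111 = (60 + 140)*(-15) - 111 = 200*(-15) - 111 = -3000 - 111 = -3111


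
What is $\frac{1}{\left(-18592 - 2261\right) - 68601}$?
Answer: $- \frac{1}{89454} \approx -1.1179 \cdot 10^{-5}$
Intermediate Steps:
$\frac{1}{\left(-18592 - 2261\right) - 68601} = \frac{1}{-20853 - 68601} = \frac{1}{-89454} = - \frac{1}{89454}$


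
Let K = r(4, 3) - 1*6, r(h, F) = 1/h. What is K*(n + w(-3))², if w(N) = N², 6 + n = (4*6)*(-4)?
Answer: -198927/4 ≈ -49732.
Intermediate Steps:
n = -102 (n = -6 + (4*6)*(-4) = -6 + 24*(-4) = -6 - 96 = -102)
K = -23/4 (K = 1/4 - 1*6 = ¼ - 6 = -23/4 ≈ -5.7500)
K*(n + w(-3))² = -23*(-102 + (-3)²)²/4 = -23*(-102 + 9)²/4 = -23/4*(-93)² = -23/4*8649 = -198927/4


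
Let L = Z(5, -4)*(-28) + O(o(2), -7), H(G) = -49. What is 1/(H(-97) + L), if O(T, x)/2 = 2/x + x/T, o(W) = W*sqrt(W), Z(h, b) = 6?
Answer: -21322/4636657 + 343*sqrt(2)/4636657 ≈ -0.0044940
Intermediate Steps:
o(W) = W**(3/2)
O(T, x) = 4/x + 2*x/T (O(T, x) = 2*(2/x + x/T) = 4/x + 2*x/T)
L = -1180/7 - 7*sqrt(2)/2 (L = 6*(-28) + (4/(-7) + 2*(-7)/2**(3/2)) = -168 + (4*(-1/7) + 2*(-7)/(2*sqrt(2))) = -168 + (-4/7 + 2*(-7)*(sqrt(2)/4)) = -168 + (-4/7 - 7*sqrt(2)/2) = -1180/7 - 7*sqrt(2)/2 ≈ -173.52)
1/(H(-97) + L) = 1/(-49 + (-1180/7 - 7*sqrt(2)/2)) = 1/(-1523/7 - 7*sqrt(2)/2)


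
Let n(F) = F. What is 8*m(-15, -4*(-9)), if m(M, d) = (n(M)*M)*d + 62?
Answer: 65296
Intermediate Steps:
m(M, d) = 62 + d*M**2 (m(M, d) = (M*M)*d + 62 = M**2*d + 62 = d*M**2 + 62 = 62 + d*M**2)
8*m(-15, -4*(-9)) = 8*(62 - 4*(-9)*(-15)**2) = 8*(62 + 36*225) = 8*(62 + 8100) = 8*8162 = 65296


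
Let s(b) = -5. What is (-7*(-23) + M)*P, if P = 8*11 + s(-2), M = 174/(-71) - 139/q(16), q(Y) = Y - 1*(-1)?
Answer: 15064500/1207 ≈ 12481.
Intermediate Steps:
q(Y) = 1 + Y (q(Y) = Y + 1 = 1 + Y)
M = -12827/1207 (M = 174/(-71) - 139/(1 + 16) = 174*(-1/71) - 139/17 = -174/71 - 139*1/17 = -174/71 - 139/17 = -12827/1207 ≈ -10.627)
P = 83 (P = 8*11 - 5 = 88 - 5 = 83)
(-7*(-23) + M)*P = (-7*(-23) - 12827/1207)*83 = (161 - 12827/1207)*83 = (181500/1207)*83 = 15064500/1207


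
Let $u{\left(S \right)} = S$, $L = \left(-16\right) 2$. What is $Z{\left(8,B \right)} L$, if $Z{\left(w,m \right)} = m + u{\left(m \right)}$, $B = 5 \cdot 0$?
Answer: $0$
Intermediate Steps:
$L = -32$
$B = 0$
$Z{\left(w,m \right)} = 2 m$ ($Z{\left(w,m \right)} = m + m = 2 m$)
$Z{\left(8,B \right)} L = 2 \cdot 0 \left(-32\right) = 0 \left(-32\right) = 0$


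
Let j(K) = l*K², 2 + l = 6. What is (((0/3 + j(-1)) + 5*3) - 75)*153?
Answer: -8568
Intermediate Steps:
l = 4 (l = -2 + 6 = 4)
j(K) = 4*K²
(((0/3 + j(-1)) + 5*3) - 75)*153 = (((0/3 + 4*(-1)²) + 5*3) - 75)*153 = (((0*(⅓) + 4*1) + 15) - 75)*153 = (((0 + 4) + 15) - 75)*153 = ((4 + 15) - 75)*153 = (19 - 75)*153 = -56*153 = -8568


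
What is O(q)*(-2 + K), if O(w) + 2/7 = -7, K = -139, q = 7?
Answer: 7191/7 ≈ 1027.3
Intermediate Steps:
O(w) = -51/7 (O(w) = -2/7 - 7 = -51/7)
O(q)*(-2 + K) = -51*(-2 - 139)/7 = -51/7*(-141) = 7191/7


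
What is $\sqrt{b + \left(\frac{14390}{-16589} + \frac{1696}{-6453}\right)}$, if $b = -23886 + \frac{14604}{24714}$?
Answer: $\frac{i \sqrt{57334435876389272918810478}}{48992675247} \approx 154.55 i$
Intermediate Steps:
$b = - \frac{98384000}{4119}$ ($b = -23886 + 14604 \cdot \frac{1}{24714} = -23886 + \frac{2434}{4119} = - \frac{98384000}{4119} \approx -23885.0$)
$\sqrt{b + \left(\frac{14390}{-16589} + \frac{1696}{-6453}\right)} = \sqrt{- \frac{98384000}{4119} + \left(\frac{14390}{-16589} + \frac{1696}{-6453}\right)} = \sqrt{- \frac{98384000}{4119} + \left(14390 \left(- \frac{1}{16589}\right) + 1696 \left(- \frac{1}{6453}\right)\right)} = \sqrt{- \frac{98384000}{4119} - \frac{120993614}{107048817}} = \sqrt{- \frac{3510796394808022}{146978025741}} = \frac{i \sqrt{57334435876389272918810478}}{48992675247}$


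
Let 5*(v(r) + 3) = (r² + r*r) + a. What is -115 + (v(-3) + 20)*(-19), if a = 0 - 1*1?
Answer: -2513/5 ≈ -502.60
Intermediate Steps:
a = -1 (a = 0 - 1 = -1)
v(r) = -16/5 + 2*r²/5 (v(r) = -3 + ((r² + r*r) - 1)/5 = -3 + ((r² + r²) - 1)/5 = -3 + (2*r² - 1)/5 = -3 + (-1 + 2*r²)/5 = -3 + (-⅕ + 2*r²/5) = -16/5 + 2*r²/5)
-115 + (v(-3) + 20)*(-19) = -115 + ((-16/5 + (⅖)*(-3)²) + 20)*(-19) = -115 + ((-16/5 + (⅖)*9) + 20)*(-19) = -115 + ((-16/5 + 18/5) + 20)*(-19) = -115 + (⅖ + 20)*(-19) = -115 + (102/5)*(-19) = -115 - 1938/5 = -2513/5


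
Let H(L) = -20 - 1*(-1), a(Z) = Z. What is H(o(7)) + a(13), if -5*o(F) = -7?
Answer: -6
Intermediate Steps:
o(F) = 7/5 (o(F) = -1/5*(-7) = 7/5)
H(L) = -19 (H(L) = -20 + 1 = -19)
H(o(7)) + a(13) = -19 + 13 = -6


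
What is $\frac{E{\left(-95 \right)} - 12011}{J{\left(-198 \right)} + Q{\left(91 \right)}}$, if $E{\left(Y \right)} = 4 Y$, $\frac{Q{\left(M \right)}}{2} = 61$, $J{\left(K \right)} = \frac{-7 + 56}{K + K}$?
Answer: $- \frac{4906836}{48263} \approx -101.67$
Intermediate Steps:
$J{\left(K \right)} = \frac{49}{2 K}$
$Q{\left(M \right)} = 122$ ($Q{\left(M \right)} = 2 \cdot 61 = 122$)
$\frac{E{\left(-95 \right)} - 12011}{J{\left(-198 \right)} + Q{\left(91 \right)}} = \frac{4 \left(-95\right) - 12011}{\frac{49}{2 \left(-198\right)} + 122} = \frac{-380 - 12011}{\frac{49}{2} \left(- \frac{1}{198}\right) + 122} = - \frac{12391}{- \frac{49}{396} + 122} = - \frac{12391}{\frac{48263}{396}} = \left(-12391\right) \frac{396}{48263} = - \frac{4906836}{48263}$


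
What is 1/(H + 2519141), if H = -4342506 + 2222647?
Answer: 1/399282 ≈ 2.5045e-6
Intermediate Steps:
H = -2119859
1/(H + 2519141) = 1/(-2119859 + 2519141) = 1/399282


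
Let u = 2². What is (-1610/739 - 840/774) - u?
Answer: -692474/95331 ≈ -7.2639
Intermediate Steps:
u = 4
(-1610/739 - 840/774) - u = (-1610/739 - 840/774) - 1*4 = (-1610*1/739 - 840*1/774) - 4 = (-1610/739 - 140/129) - 4 = -311150/95331 - 4 = -692474/95331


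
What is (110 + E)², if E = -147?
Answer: 1369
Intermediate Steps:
(110 + E)² = (110 - 147)² = (-37)² = 1369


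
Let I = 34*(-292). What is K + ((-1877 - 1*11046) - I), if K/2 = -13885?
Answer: -30765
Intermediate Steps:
K = -27770 (K = 2*(-13885) = -27770)
I = -9928
K + ((-1877 - 1*11046) - I) = -27770 + ((-1877 - 1*11046) - 1*(-9928)) = -27770 + ((-1877 - 11046) + 9928) = -27770 + (-12923 + 9928) = -27770 - 2995 = -30765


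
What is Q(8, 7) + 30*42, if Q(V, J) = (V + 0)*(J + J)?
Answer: 1372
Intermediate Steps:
Q(V, J) = 2*J*V (Q(V, J) = V*(2*J) = 2*J*V)
Q(8, 7) + 30*42 = 2*7*8 + 30*42 = 112 + 1260 = 1372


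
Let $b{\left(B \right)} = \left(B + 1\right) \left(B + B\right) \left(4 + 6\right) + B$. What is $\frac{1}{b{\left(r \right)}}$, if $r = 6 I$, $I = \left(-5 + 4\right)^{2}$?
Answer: $\frac{1}{846} \approx 0.001182$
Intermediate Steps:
$I = 1$ ($I = \left(-1\right)^{2} = 1$)
$r = 6$ ($r = 6 \cdot 1 = 6$)
$b{\left(B \right)} = B + 20 B \left(1 + B\right)$ ($b{\left(B \right)} = \left(1 + B\right) 2 B 10 + B = 2 B \left(1 + B\right) 10 + B = 20 B \left(1 + B\right) + B = B + 20 B \left(1 + B\right)$)
$\frac{1}{b{\left(r \right)}} = \frac{1}{6 \left(21 + 20 \cdot 6\right)} = \frac{1}{6 \left(21 + 120\right)} = \frac{1}{6 \cdot 141} = \frac{1}{846}$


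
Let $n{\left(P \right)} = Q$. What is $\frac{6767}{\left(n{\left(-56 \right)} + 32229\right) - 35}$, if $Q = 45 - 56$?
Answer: $\frac{6767}{32183} \approx 0.21027$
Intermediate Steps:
$Q = -11$ ($Q = 45 - 56 = -11$)
$n{\left(P \right)} = -11$
$\frac{6767}{\left(n{\left(-56 \right)} + 32229\right) - 35} = \frac{6767}{\left(-11 + 32229\right) - 35} = \frac{6767}{32218 - 35} = \frac{6767}{32183}$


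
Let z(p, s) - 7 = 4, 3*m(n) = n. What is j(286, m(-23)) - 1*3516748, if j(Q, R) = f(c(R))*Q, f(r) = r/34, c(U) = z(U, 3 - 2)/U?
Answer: -1375053187/391 ≈ -3.5168e+6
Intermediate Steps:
m(n) = n/3
z(p, s) = 11 (z(p, s) = 7 + 4 = 11)
c(U) = 11/U
f(r) = r/34 (f(r) = r*(1/34) = r/34)
j(Q, R) = 11*Q/(34*R) (j(Q, R) = ((11/R)/34)*Q = (11/(34*R))*Q = 11*Q/(34*R))
j(286, m(-23)) - 1*3516748 = (11/34)*286/((⅓)*(-23)) - 1*3516748 = (11/34)*286/(-23/3) - 3516748 = (11/34)*286*(-3/23) - 3516748 = -4719/391 - 3516748 = -1375053187/391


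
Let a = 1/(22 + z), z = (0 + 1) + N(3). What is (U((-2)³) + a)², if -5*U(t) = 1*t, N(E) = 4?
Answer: 48841/18225 ≈ 2.6799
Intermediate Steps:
U(t) = -t/5
z = 5 (z = (0 + 1) + 4 = 1 + 4 = 5)
a = 1/27 (a = 1/(22 + 5) = 1/27 ≈ 0.037037)
(U((-2)³) + a)² = (-⅕*(-2)³ + 1/27)² = (-⅕*(-8) + 1/27)² = (8/5 + 1/27)² = (221/135)² = 48841/18225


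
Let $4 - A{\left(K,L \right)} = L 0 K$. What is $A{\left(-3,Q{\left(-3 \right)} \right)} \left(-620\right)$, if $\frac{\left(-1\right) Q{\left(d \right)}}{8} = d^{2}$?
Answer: $-2480$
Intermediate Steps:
$Q{\left(d \right)} = - 8 d^{2}$
$A{\left(K,L \right)} = 4$ ($A{\left(K,L \right)} = 4 - L 0 K = 4 - 0 K = 4 - 0 = 4 + 0 = 4$)
$A{\left(-3,Q{\left(-3 \right)} \right)} \left(-620\right) = 4 \left(-620\right) = -2480$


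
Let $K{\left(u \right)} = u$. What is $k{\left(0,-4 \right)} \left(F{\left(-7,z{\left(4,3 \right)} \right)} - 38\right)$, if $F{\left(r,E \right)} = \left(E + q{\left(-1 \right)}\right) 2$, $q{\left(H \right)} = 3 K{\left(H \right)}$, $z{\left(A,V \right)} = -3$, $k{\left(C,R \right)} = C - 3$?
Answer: $150$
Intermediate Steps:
$k{\left(C,R \right)} = -3 + C$ ($k{\left(C,R \right)} = C - 3 = -3 + C$)
$q{\left(H \right)} = 3 H$
$F{\left(r,E \right)} = -6 + 2 E$ ($F{\left(r,E \right)} = \left(E + 3 \left(-1\right)\right) 2 = \left(E - 3\right) 2 = \left(-3 + E\right) 2 = -6 + 2 E$)
$k{\left(0,-4 \right)} \left(F{\left(-7,z{\left(4,3 \right)} \right)} - 38\right) = \left(-3 + 0\right) \left(\left(-6 + 2 \left(-3\right)\right) - 38\right) = - 3 \left(\left(-6 - 6\right) - 38\right) = - 3 \left(-12 - 38\right) = \left(-3\right) \left(-50\right) = 150$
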